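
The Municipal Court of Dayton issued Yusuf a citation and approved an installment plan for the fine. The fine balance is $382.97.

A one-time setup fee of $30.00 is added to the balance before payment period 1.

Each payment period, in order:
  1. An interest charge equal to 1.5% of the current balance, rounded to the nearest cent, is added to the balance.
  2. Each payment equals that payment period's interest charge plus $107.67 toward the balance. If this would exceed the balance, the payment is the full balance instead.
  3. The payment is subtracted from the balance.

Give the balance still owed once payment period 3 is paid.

$89.96

# | Opening | Interest | Payment | End bal
1 | $412.97 | $6.19 | $113.86 | $305.30
2 | $305.30 | $4.58 | $112.25 | $197.63
3 | $197.63 | $2.96 | $110.63 | $89.96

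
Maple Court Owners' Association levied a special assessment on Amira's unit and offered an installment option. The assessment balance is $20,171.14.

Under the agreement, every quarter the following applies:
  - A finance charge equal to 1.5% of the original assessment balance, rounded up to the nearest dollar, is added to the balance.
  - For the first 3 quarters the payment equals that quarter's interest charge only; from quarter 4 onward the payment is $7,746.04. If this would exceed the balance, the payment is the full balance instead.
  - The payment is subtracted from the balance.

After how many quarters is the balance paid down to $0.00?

Quarter 1: opening $20,171.14; interest $303.00 → $20,474.14; payment $303.00; balance $20,171.14
Quarter 2: opening $20,171.14; interest $303.00 → $20,474.14; payment $303.00; balance $20,171.14
Quarter 3: opening $20,171.14; interest $303.00 → $20,474.14; payment $303.00; balance $20,171.14
Quarter 4: opening $20,171.14; interest $303.00 → $20,474.14; payment $7,746.04; balance $12,728.10
Quarter 5: opening $12,728.10; interest $303.00 → $13,031.10; payment $7,746.04; balance $5,285.06
Quarter 6: opening $5,285.06; interest $303.00 → $5,588.06; payment $5,588.06; balance $0.00
Balance reaches $0.00 in quarter 6.

6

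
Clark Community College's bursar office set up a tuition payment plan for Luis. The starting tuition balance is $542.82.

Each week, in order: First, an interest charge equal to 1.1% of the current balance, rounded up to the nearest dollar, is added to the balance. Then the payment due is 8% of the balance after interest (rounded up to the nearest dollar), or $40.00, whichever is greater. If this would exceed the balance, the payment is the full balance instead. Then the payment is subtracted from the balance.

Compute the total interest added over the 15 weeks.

Week 1: $542.82 +$6.00 interest = $548.82; pay $44.00 → $504.82
Week 2: $504.82 +$6.00 interest = $510.82; pay $41.00 → $469.82
Week 3: $469.82 +$6.00 interest = $475.82; pay $40.00 → $435.82
Week 4: $435.82 +$5.00 interest = $440.82; pay $40.00 → $400.82
Week 5: $400.82 +$5.00 interest = $405.82; pay $40.00 → $365.82
Week 6: $365.82 +$5.00 interest = $370.82; pay $40.00 → $330.82
Week 7: $330.82 +$4.00 interest = $334.82; pay $40.00 → $294.82
Week 8: $294.82 +$4.00 interest = $298.82; pay $40.00 → $258.82
Week 9: $258.82 +$3.00 interest = $261.82; pay $40.00 → $221.82
Week 10: $221.82 +$3.00 interest = $224.82; pay $40.00 → $184.82
Week 11: $184.82 +$3.00 interest = $187.82; pay $40.00 → $147.82
Week 12: $147.82 +$2.00 interest = $149.82; pay $40.00 → $109.82
Week 13: $109.82 +$2.00 interest = $111.82; pay $40.00 → $71.82
Week 14: $71.82 +$1.00 interest = $72.82; pay $40.00 → $32.82
Week 15: $32.82 +$1.00 interest = $33.82; pay $33.82 → $0.00
Total interest: $6.00 + $6.00 + $6.00 + $5.00 + $5.00 + $5.00 + $4.00 + $4.00 + $3.00 + $3.00 + $3.00 + $2.00 + $2.00 + $1.00 + $1.00 = $56.00

$56.00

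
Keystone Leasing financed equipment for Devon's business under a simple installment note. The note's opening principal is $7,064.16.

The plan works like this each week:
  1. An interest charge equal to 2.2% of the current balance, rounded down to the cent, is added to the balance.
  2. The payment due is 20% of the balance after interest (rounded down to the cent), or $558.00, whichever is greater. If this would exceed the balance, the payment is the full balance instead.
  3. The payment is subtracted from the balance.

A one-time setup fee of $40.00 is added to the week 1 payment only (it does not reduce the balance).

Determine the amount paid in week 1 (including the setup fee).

# | Opening | Interest | Payment | Fee | End bal
1 | $7,064.16 | $155.41 | $1,443.91 | $40.00 | $5,775.66

$1,483.91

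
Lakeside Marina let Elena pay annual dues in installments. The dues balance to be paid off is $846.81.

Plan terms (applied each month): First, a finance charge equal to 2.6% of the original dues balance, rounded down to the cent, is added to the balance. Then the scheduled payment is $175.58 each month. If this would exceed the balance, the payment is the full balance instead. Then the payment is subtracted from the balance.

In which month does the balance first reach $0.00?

6

Month 1: opening $846.81; interest $22.01 → $868.82; payment $175.58; balance $693.24
Month 2: opening $693.24; interest $22.01 → $715.25; payment $175.58; balance $539.67
Month 3: opening $539.67; interest $22.01 → $561.68; payment $175.58; balance $386.10
Month 4: opening $386.10; interest $22.01 → $408.11; payment $175.58; balance $232.53
Month 5: opening $232.53; interest $22.01 → $254.54; payment $175.58; balance $78.96
Month 6: opening $78.96; interest $22.01 → $100.97; payment $100.97; balance $0.00
Balance reaches $0.00 in month 6.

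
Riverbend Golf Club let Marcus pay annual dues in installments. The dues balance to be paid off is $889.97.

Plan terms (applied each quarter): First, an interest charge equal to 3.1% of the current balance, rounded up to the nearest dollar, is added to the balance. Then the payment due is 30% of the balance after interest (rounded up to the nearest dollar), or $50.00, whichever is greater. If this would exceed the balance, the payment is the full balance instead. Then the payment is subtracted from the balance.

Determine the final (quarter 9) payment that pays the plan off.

Quarter 1: opening $889.97; interest $28.00 → $917.97; payment $276.00; balance $641.97
Quarter 2: opening $641.97; interest $20.00 → $661.97; payment $199.00; balance $462.97
Quarter 3: opening $462.97; interest $15.00 → $477.97; payment $144.00; balance $333.97
Quarter 4: opening $333.97; interest $11.00 → $344.97; payment $104.00; balance $240.97
Quarter 5: opening $240.97; interest $8.00 → $248.97; payment $75.00; balance $173.97
Quarter 6: opening $173.97; interest $6.00 → $179.97; payment $54.00; balance $125.97
Quarter 7: opening $125.97; interest $4.00 → $129.97; payment $50.00; balance $79.97
Quarter 8: opening $79.97; interest $3.00 → $82.97; payment $50.00; balance $32.97
Quarter 9: opening $32.97; interest $2.00 → $34.97; payment $34.97; balance $0.00

$34.97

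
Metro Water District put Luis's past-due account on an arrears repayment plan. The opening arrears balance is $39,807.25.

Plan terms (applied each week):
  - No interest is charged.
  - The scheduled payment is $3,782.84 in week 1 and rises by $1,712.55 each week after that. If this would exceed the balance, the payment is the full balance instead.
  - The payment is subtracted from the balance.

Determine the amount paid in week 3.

$7,207.94

# | Opening | Payment | End bal
1 | $39,807.25 | $3,782.84 | $36,024.41
2 | $36,024.41 | $5,495.39 | $30,529.02
3 | $30,529.02 | $7,207.94 | $23,321.08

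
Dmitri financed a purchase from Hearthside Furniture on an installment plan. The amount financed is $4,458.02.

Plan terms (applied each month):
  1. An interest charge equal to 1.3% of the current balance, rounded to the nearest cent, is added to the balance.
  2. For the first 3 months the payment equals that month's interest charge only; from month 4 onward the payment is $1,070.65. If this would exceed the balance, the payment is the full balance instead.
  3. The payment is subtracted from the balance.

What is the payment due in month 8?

Month 1: $4,458.02 +$57.95 interest = $4,515.97; pay $57.95 → $4,458.02
Month 2: $4,458.02 +$57.95 interest = $4,515.97; pay $57.95 → $4,458.02
Month 3: $4,458.02 +$57.95 interest = $4,515.97; pay $57.95 → $4,458.02
Month 4: $4,458.02 +$57.95 interest = $4,515.97; pay $1,070.65 → $3,445.32
Month 5: $3,445.32 +$44.79 interest = $3,490.11; pay $1,070.65 → $2,419.46
Month 6: $2,419.46 +$31.45 interest = $2,450.91; pay $1,070.65 → $1,380.26
Month 7: $1,380.26 +$17.94 interest = $1,398.20; pay $1,070.65 → $327.55
Month 8: $327.55 +$4.26 interest = $331.81; pay $331.81 → $0.00

$331.81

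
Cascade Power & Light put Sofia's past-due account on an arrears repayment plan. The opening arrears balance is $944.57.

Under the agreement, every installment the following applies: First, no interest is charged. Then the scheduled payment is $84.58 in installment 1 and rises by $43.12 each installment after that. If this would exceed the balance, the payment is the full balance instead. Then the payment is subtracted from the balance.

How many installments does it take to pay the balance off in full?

Installment 1: opening $944.57; payment $84.58; balance $859.99
Installment 2: opening $859.99; payment $127.70; balance $732.29
Installment 3: opening $732.29; payment $170.82; balance $561.47
Installment 4: opening $561.47; payment $213.94; balance $347.53
Installment 5: opening $347.53; payment $257.06; balance $90.47
Installment 6: opening $90.47; payment $90.47; balance $0.00
Balance reaches $0.00 in installment 6.

6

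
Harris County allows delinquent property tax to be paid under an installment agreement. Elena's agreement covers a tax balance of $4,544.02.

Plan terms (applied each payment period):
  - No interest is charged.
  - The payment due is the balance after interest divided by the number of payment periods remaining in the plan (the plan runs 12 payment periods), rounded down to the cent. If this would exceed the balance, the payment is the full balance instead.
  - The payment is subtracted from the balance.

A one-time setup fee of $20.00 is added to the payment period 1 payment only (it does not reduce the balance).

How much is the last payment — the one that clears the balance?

Payment period 1: opening $4,544.02; payment $378.66 (+ $20.00 fee); balance $4,165.36
Payment period 2: opening $4,165.36; payment $378.66; balance $3,786.70
Payment period 3: opening $3,786.70; payment $378.67; balance $3,408.03
Payment period 4: opening $3,408.03; payment $378.67; balance $3,029.36
Payment period 5: opening $3,029.36; payment $378.67; balance $2,650.69
Payment period 6: opening $2,650.69; payment $378.67; balance $2,272.02
Payment period 7: opening $2,272.02; payment $378.67; balance $1,893.35
Payment period 8: opening $1,893.35; payment $378.67; balance $1,514.68
Payment period 9: opening $1,514.68; payment $378.67; balance $1,136.01
Payment period 10: opening $1,136.01; payment $378.67; balance $757.34
Payment period 11: opening $757.34; payment $378.67; balance $378.67
Payment period 12: opening $378.67; payment $378.67; balance $0.00

$378.67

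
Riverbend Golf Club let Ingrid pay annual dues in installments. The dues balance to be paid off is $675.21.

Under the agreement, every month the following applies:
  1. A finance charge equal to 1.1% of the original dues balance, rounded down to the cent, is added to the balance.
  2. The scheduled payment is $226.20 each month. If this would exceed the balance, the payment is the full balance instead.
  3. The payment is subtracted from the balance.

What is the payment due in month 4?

# | Opening | Interest | Payment | End bal
1 | $675.21 | $7.42 | $226.20 | $456.43
2 | $456.43 | $7.42 | $226.20 | $237.65
3 | $237.65 | $7.42 | $226.20 | $18.87
4 | $18.87 | $7.42 | $26.29 | $0.00

$26.29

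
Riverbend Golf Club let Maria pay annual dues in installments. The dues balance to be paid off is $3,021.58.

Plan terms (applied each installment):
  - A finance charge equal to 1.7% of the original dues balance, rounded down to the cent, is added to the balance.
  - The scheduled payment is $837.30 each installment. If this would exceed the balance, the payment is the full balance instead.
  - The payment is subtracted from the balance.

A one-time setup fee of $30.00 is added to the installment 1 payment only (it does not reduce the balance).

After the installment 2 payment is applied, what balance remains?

# | Opening | Interest | Payment | Fee | End bal
1 | $3,021.58 | $51.36 | $837.30 | $30.00 | $2,235.64
2 | $2,235.64 | $51.36 | $837.30 | — | $1,449.70

$1,449.70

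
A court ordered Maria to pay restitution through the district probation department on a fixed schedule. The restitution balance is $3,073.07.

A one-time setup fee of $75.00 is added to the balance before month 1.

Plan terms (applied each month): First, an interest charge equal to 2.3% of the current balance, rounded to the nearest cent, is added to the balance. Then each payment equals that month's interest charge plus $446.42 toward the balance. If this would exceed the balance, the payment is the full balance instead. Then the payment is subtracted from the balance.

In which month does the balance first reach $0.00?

8

# | Opening | Interest | Payment | End bal
1 | $3,148.07 | $72.41 | $518.83 | $2,701.65
2 | $2,701.65 | $62.14 | $508.56 | $2,255.23
3 | $2,255.23 | $51.87 | $498.29 | $1,808.81
4 | $1,808.81 | $41.60 | $488.02 | $1,362.39
5 | $1,362.39 | $31.33 | $477.75 | $915.97
6 | $915.97 | $21.07 | $467.49 | $469.55
7 | $469.55 | $10.80 | $457.22 | $23.13
8 | $23.13 | $0.53 | $23.66 | $0.00
Balance reaches $0.00 in month 8.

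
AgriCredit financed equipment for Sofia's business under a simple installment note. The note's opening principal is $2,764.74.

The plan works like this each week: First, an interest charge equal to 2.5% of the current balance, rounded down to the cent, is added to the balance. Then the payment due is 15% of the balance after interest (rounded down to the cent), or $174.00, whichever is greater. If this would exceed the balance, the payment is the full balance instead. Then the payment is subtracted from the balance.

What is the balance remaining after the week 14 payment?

$0.00

Week 1: $2,764.74 +$69.11 interest = $2,833.85; pay $425.07 → $2,408.78
Week 2: $2,408.78 +$60.21 interest = $2,468.99; pay $370.34 → $2,098.65
Week 3: $2,098.65 +$52.46 interest = $2,151.11; pay $322.66 → $1,828.45
Week 4: $1,828.45 +$45.71 interest = $1,874.16; pay $281.12 → $1,593.04
Week 5: $1,593.04 +$39.82 interest = $1,632.86; pay $244.92 → $1,387.94
Week 6: $1,387.94 +$34.69 interest = $1,422.63; pay $213.39 → $1,209.24
Week 7: $1,209.24 +$30.23 interest = $1,239.47; pay $185.92 → $1,053.55
Week 8: $1,053.55 +$26.33 interest = $1,079.88; pay $174.00 → $905.88
Week 9: $905.88 +$22.64 interest = $928.52; pay $174.00 → $754.52
Week 10: $754.52 +$18.86 interest = $773.38; pay $174.00 → $599.38
Week 11: $599.38 +$14.98 interest = $614.36; pay $174.00 → $440.36
Week 12: $440.36 +$11.00 interest = $451.36; pay $174.00 → $277.36
Week 13: $277.36 +$6.93 interest = $284.29; pay $174.00 → $110.29
Week 14: $110.29 +$2.75 interest = $113.04; pay $113.04 → $0.00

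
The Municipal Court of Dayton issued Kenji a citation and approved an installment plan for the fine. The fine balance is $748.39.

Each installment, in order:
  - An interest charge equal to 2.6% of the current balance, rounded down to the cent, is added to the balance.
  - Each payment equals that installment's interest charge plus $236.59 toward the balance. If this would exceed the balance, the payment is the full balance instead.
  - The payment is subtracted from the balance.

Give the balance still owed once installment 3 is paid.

# | Opening | Interest | Payment | End bal
1 | $748.39 | $19.45 | $256.04 | $511.80
2 | $511.80 | $13.30 | $249.89 | $275.21
3 | $275.21 | $7.15 | $243.74 | $38.62

$38.62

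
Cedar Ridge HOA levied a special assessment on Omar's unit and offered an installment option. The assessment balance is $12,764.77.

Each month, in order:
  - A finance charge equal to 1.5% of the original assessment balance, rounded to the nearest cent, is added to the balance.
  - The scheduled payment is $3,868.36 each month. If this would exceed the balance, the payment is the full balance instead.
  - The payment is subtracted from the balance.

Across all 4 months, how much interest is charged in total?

$765.88

Month 1: opening $12,764.77; interest $191.47 → $12,956.24; payment $3,868.36; balance $9,087.88
Month 2: opening $9,087.88; interest $191.47 → $9,279.35; payment $3,868.36; balance $5,410.99
Month 3: opening $5,410.99; interest $191.47 → $5,602.46; payment $3,868.36; balance $1,734.10
Month 4: opening $1,734.10; interest $191.47 → $1,925.57; payment $1,925.57; balance $0.00
Total interest: $191.47 + $191.47 + $191.47 + $191.47 = $765.88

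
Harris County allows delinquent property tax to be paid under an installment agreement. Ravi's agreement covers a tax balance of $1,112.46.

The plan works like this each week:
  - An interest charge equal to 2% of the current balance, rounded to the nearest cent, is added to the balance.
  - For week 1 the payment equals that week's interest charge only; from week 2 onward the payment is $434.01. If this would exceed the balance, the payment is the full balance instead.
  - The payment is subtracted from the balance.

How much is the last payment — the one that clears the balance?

$286.31

Week 1: opening $1,112.46; interest $22.25 → $1,134.71; payment $22.25; balance $1,112.46
Week 2: opening $1,112.46; interest $22.25 → $1,134.71; payment $434.01; balance $700.70
Week 3: opening $700.70; interest $14.01 → $714.71; payment $434.01; balance $280.70
Week 4: opening $280.70; interest $5.61 → $286.31; payment $286.31; balance $0.00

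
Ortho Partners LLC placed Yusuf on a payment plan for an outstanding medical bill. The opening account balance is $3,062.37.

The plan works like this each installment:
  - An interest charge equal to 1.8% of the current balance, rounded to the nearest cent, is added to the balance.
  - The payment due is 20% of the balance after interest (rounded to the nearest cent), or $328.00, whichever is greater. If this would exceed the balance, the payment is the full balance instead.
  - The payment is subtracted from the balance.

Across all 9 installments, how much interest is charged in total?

# | Opening | Interest | Payment | End bal
1 | $3,062.37 | $55.12 | $623.50 | $2,493.99
2 | $2,493.99 | $44.89 | $507.78 | $2,031.10
3 | $2,031.10 | $36.56 | $413.53 | $1,654.13
4 | $1,654.13 | $29.77 | $336.78 | $1,347.12
5 | $1,347.12 | $24.25 | $328.00 | $1,043.37
6 | $1,043.37 | $18.78 | $328.00 | $734.15
7 | $734.15 | $13.21 | $328.00 | $419.36
8 | $419.36 | $7.55 | $328.00 | $98.91
9 | $98.91 | $1.78 | $100.69 | $0.00
Total interest: $55.12 + $44.89 + $36.56 + $29.77 + $24.25 + $18.78 + $13.21 + $7.55 + $1.78 = $231.91

$231.91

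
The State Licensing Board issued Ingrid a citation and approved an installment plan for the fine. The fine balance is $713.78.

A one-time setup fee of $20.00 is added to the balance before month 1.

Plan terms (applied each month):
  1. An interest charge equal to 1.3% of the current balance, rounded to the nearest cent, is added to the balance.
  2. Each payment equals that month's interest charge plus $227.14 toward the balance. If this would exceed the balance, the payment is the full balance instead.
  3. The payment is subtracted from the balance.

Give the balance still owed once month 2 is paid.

$279.50

Month 1: opening $733.78; interest $9.54 → $743.32; payment $236.68; balance $506.64
Month 2: opening $506.64; interest $6.59 → $513.23; payment $233.73; balance $279.50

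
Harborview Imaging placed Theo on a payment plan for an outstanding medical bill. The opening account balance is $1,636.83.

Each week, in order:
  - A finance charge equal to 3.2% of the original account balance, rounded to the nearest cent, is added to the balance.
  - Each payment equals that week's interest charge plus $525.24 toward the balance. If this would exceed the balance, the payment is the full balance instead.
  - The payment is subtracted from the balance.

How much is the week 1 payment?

Week 1: $1,636.83 +$52.38 interest = $1,689.21; pay $577.62 → $1,111.59

$577.62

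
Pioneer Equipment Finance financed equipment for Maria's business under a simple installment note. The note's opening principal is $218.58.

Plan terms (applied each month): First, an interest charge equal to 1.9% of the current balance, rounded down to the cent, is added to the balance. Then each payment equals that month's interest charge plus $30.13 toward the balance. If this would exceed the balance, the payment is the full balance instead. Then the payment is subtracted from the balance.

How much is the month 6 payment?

$31.42

Month 1: $218.58 +$4.15 interest = $222.73; pay $34.28 → $188.45
Month 2: $188.45 +$3.58 interest = $192.03; pay $33.71 → $158.32
Month 3: $158.32 +$3.00 interest = $161.32; pay $33.13 → $128.19
Month 4: $128.19 +$2.43 interest = $130.62; pay $32.56 → $98.06
Month 5: $98.06 +$1.86 interest = $99.92; pay $31.99 → $67.93
Month 6: $67.93 +$1.29 interest = $69.22; pay $31.42 → $37.80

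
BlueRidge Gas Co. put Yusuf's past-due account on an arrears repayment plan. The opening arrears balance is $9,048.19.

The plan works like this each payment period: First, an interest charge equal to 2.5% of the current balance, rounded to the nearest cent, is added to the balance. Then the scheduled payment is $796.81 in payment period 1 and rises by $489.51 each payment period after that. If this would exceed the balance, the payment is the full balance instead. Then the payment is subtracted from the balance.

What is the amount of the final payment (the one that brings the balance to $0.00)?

$1,055.63

Payment period 1: $9,048.19 +$226.20 interest = $9,274.39; pay $796.81 → $8,477.58
Payment period 2: $8,477.58 +$211.94 interest = $8,689.52; pay $1,286.32 → $7,403.20
Payment period 3: $7,403.20 +$185.08 interest = $7,588.28; pay $1,775.83 → $5,812.45
Payment period 4: $5,812.45 +$145.31 interest = $5,957.76; pay $2,265.34 → $3,692.42
Payment period 5: $3,692.42 +$92.31 interest = $3,784.73; pay $2,754.85 → $1,029.88
Payment period 6: $1,029.88 +$25.75 interest = $1,055.63; pay $1,055.63 → $0.00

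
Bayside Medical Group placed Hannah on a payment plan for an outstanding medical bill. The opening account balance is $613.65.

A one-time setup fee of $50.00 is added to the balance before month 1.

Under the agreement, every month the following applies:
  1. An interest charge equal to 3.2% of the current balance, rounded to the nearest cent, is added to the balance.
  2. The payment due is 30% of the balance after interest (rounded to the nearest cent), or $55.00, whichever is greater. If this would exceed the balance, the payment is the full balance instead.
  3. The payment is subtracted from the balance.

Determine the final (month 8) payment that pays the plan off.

$28.16

# | Opening | Interest | Payment | End bal
1 | $663.65 | $21.24 | $205.47 | $479.42
2 | $479.42 | $15.34 | $148.43 | $346.33
3 | $346.33 | $11.08 | $107.22 | $250.19
4 | $250.19 | $8.01 | $77.46 | $180.74
5 | $180.74 | $5.78 | $55.96 | $130.56
6 | $130.56 | $4.18 | $55.00 | $79.74
7 | $79.74 | $2.55 | $55.00 | $27.29
8 | $27.29 | $0.87 | $28.16 | $0.00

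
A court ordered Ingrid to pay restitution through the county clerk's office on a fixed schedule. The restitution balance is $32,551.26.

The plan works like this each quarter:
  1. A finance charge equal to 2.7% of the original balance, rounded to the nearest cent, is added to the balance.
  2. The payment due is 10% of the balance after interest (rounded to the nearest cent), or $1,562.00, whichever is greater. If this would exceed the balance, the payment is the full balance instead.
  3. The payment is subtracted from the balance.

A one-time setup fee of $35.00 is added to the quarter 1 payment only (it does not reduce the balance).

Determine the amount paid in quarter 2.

$3,096.60

# | Opening | Interest | Payment | Fee | End bal
1 | $32,551.26 | $878.88 | $3,343.01 | $35.00 | $30,087.13
2 | $30,087.13 | $878.88 | $3,096.60 | — | $27,869.41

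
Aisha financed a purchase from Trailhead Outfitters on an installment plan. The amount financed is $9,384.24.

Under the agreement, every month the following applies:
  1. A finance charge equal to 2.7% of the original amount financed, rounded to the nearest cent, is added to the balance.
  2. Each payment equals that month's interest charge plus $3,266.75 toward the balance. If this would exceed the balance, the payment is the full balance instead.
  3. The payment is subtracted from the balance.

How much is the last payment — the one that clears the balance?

# | Opening | Interest | Payment | End bal
1 | $9,384.24 | $253.37 | $3,520.12 | $6,117.49
2 | $6,117.49 | $253.37 | $3,520.12 | $2,850.74
3 | $2,850.74 | $253.37 | $3,104.11 | $0.00

$3,104.11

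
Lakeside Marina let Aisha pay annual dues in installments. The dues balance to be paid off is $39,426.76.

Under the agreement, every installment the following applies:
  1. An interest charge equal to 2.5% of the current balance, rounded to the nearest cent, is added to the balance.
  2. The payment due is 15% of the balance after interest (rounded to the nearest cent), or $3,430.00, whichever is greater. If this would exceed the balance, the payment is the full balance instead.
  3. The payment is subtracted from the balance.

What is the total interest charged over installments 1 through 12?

# | Opening | Interest | Payment | End bal
1 | $39,426.76 | $985.67 | $6,061.86 | $34,350.57
2 | $34,350.57 | $858.76 | $5,281.40 | $29,927.93
3 | $29,927.93 | $748.20 | $4,601.42 | $26,074.71
4 | $26,074.71 | $651.87 | $4,008.99 | $22,717.59
5 | $22,717.59 | $567.94 | $3,492.83 | $19,792.70
6 | $19,792.70 | $494.82 | $3,430.00 | $16,857.52
7 | $16,857.52 | $421.44 | $3,430.00 | $13,848.96
8 | $13,848.96 | $346.22 | $3,430.00 | $10,765.18
9 | $10,765.18 | $269.13 | $3,430.00 | $7,604.31
10 | $7,604.31 | $190.11 | $3,430.00 | $4,364.42
11 | $4,364.42 | $109.11 | $3,430.00 | $1,043.53
12 | $1,043.53 | $26.09 | $1,069.62 | $0.00
Total interest: $985.67 + $858.76 + $748.20 + $651.87 + $567.94 + $494.82 + $421.44 + $346.22 + $269.13 + $190.11 + $109.11 + $26.09 = $5,669.36

$5,669.36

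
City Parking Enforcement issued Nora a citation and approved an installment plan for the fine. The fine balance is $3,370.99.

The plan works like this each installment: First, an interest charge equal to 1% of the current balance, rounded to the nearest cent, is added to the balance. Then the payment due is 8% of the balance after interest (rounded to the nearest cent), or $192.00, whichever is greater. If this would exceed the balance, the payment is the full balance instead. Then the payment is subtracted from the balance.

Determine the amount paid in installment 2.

Installment 1: opening $3,370.99; interest $33.71 → $3,404.70; payment $272.38; balance $3,132.32
Installment 2: opening $3,132.32; interest $31.32 → $3,163.64; payment $253.09; balance $2,910.55

$253.09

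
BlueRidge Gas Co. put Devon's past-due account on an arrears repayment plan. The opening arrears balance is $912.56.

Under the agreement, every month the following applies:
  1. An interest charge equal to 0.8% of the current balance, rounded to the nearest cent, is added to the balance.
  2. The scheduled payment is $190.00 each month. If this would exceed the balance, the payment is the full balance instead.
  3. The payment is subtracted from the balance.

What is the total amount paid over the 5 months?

# | Opening | Interest | Payment | End bal
1 | $912.56 | $7.30 | $190.00 | $729.86
2 | $729.86 | $5.84 | $190.00 | $545.70
3 | $545.70 | $4.37 | $190.00 | $360.07
4 | $360.07 | $2.88 | $190.00 | $172.95
5 | $172.95 | $1.38 | $174.33 | $0.00
Total paid: $934.33

$934.33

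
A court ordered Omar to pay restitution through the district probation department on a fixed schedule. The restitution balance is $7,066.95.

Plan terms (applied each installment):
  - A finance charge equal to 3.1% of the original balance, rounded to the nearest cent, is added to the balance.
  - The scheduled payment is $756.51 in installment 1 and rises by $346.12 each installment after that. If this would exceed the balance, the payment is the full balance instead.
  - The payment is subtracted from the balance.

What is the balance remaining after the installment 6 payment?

$0.00

Installment 1: opening $7,066.95; interest $219.08 → $7,286.03; payment $756.51; balance $6,529.52
Installment 2: opening $6,529.52; interest $219.08 → $6,748.60; payment $1,102.63; balance $5,645.97
Installment 3: opening $5,645.97; interest $219.08 → $5,865.05; payment $1,448.75; balance $4,416.30
Installment 4: opening $4,416.30; interest $219.08 → $4,635.38; payment $1,794.87; balance $2,840.51
Installment 5: opening $2,840.51; interest $219.08 → $3,059.59; payment $2,140.99; balance $918.60
Installment 6: opening $918.60; interest $219.08 → $1,137.68; payment $1,137.68; balance $0.00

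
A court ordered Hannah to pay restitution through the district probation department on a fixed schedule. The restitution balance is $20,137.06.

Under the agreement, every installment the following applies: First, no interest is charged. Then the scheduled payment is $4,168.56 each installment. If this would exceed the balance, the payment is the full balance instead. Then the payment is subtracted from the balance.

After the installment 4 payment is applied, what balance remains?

$3,462.82

Installment 1: opening $20,137.06; payment $4,168.56; balance $15,968.50
Installment 2: opening $15,968.50; payment $4,168.56; balance $11,799.94
Installment 3: opening $11,799.94; payment $4,168.56; balance $7,631.38
Installment 4: opening $7,631.38; payment $4,168.56; balance $3,462.82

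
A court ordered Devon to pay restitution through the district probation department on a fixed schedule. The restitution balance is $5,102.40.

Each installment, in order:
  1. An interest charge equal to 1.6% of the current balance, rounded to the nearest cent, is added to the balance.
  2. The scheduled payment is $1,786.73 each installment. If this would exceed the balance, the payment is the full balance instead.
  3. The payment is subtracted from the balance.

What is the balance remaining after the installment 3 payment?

Installment 1: opening $5,102.40; interest $81.64 → $5,184.04; payment $1,786.73; balance $3,397.31
Installment 2: opening $3,397.31; interest $54.36 → $3,451.67; payment $1,786.73; balance $1,664.94
Installment 3: opening $1,664.94; interest $26.64 → $1,691.58; payment $1,691.58; balance $0.00

$0.00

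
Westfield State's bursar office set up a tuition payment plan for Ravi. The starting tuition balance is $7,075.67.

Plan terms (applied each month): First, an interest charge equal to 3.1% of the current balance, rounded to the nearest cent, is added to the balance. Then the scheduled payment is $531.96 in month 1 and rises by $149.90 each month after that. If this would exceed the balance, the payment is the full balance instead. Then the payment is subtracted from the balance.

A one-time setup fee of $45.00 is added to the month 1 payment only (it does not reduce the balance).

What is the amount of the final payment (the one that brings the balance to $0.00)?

$1,399.42

Month 1: opening $7,075.67; interest $219.35 → $7,295.02; payment $531.96 (+ $45.00 fee); balance $6,763.06
Month 2: opening $6,763.06; interest $209.65 → $6,972.71; payment $681.86; balance $6,290.85
Month 3: opening $6,290.85; interest $195.02 → $6,485.87; payment $831.76; balance $5,654.11
Month 4: opening $5,654.11; interest $175.28 → $5,829.39; payment $981.66; balance $4,847.73
Month 5: opening $4,847.73; interest $150.28 → $4,998.01; payment $1,131.56; balance $3,866.45
Month 6: opening $3,866.45; interest $119.86 → $3,986.31; payment $1,281.46; balance $2,704.85
Month 7: opening $2,704.85; interest $83.85 → $2,788.70; payment $1,431.36; balance $1,357.34
Month 8: opening $1,357.34; interest $42.08 → $1,399.42; payment $1,399.42; balance $0.00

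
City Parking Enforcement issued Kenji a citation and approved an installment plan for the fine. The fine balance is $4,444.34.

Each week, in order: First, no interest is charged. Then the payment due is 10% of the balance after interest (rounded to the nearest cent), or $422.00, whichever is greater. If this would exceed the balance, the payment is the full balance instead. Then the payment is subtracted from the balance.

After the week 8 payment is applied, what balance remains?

$1,045.91

Week 1: $4,444.34 − $444.43 → $3,999.91
Week 2: $3,999.91 − $422.00 → $3,577.91
Week 3: $3,577.91 − $422.00 → $3,155.91
Week 4: $3,155.91 − $422.00 → $2,733.91
Week 5: $2,733.91 − $422.00 → $2,311.91
Week 6: $2,311.91 − $422.00 → $1,889.91
Week 7: $1,889.91 − $422.00 → $1,467.91
Week 8: $1,467.91 − $422.00 → $1,045.91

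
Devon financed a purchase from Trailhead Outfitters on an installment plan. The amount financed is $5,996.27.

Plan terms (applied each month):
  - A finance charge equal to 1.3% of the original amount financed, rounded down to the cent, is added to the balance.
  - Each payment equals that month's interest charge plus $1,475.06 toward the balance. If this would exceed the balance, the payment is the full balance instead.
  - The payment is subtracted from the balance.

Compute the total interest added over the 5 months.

# | Opening | Interest | Payment | End bal
1 | $5,996.27 | $77.95 | $1,553.01 | $4,521.21
2 | $4,521.21 | $77.95 | $1,553.01 | $3,046.15
3 | $3,046.15 | $77.95 | $1,553.01 | $1,571.09
4 | $1,571.09 | $77.95 | $1,553.01 | $96.03
5 | $96.03 | $77.95 | $173.98 | $0.00
Total interest: $77.95 + $77.95 + $77.95 + $77.95 + $77.95 = $389.75

$389.75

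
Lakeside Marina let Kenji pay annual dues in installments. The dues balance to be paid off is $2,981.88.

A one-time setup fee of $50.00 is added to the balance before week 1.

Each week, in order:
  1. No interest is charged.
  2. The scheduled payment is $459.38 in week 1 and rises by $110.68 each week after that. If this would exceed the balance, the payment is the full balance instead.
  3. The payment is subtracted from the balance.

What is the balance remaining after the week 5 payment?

$0.00

Week 1: $3,031.88 − $459.38 → $2,572.50
Week 2: $2,572.50 − $570.06 → $2,002.44
Week 3: $2,002.44 − $680.74 → $1,321.70
Week 4: $1,321.70 − $791.42 → $530.28
Week 5: $530.28 − $530.28 → $0.00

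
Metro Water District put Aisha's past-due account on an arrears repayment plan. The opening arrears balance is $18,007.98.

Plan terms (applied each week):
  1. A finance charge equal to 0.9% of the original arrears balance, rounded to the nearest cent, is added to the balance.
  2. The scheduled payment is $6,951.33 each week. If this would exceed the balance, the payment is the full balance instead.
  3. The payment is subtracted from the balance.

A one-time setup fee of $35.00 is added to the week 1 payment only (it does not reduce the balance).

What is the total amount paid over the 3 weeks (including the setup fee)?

# | Opening | Interest | Payment | Fee | End bal
1 | $18,007.98 | $162.07 | $6,951.33 | $35.00 | $11,218.72
2 | $11,218.72 | $162.07 | $6,951.33 | — | $4,429.46
3 | $4,429.46 | $162.07 | $4,591.53 | — | $0.00
Total paid: $18,529.19

$18,529.19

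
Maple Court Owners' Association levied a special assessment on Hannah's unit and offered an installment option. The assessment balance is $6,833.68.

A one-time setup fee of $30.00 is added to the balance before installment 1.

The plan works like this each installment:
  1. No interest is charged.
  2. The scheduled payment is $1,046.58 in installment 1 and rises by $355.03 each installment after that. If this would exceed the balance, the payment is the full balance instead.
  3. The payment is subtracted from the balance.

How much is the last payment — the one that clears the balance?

$547.18

Installment 1: opening $6,863.68; payment $1,046.58; balance $5,817.10
Installment 2: opening $5,817.10; payment $1,401.61; balance $4,415.49
Installment 3: opening $4,415.49; payment $1,756.64; balance $2,658.85
Installment 4: opening $2,658.85; payment $2,111.67; balance $547.18
Installment 5: opening $547.18; payment $547.18; balance $0.00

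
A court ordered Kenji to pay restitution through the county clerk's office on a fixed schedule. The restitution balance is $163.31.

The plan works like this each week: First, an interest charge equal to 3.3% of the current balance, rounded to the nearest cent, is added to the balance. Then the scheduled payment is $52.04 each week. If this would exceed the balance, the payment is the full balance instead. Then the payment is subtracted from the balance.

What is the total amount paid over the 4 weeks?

# | Opening | Interest | Payment | End bal
1 | $163.31 | $5.39 | $52.04 | $116.66
2 | $116.66 | $3.85 | $52.04 | $68.47
3 | $68.47 | $2.26 | $52.04 | $18.69
4 | $18.69 | $0.62 | $19.31 | $0.00
Total paid: $175.43

$175.43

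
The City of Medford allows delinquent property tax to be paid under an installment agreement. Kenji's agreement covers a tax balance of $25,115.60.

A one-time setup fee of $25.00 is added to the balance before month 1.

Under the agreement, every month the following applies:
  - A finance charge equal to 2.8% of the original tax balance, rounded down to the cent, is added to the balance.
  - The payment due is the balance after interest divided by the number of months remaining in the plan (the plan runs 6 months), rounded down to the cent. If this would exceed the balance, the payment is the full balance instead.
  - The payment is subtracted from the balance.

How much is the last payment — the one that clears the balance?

$5,913.02

Month 1: opening $25,140.60; interest $703.23 → $25,843.83; payment $4,307.30; balance $21,536.53
Month 2: opening $21,536.53; interest $703.23 → $22,239.76; payment $4,447.95; balance $17,791.81
Month 3: opening $17,791.81; interest $703.23 → $18,495.04; payment $4,623.76; balance $13,871.28
Month 4: opening $13,871.28; interest $703.23 → $14,574.51; payment $4,858.17; balance $9,716.34
Month 5: opening $9,716.34; interest $703.23 → $10,419.57; payment $5,209.78; balance $5,209.79
Month 6: opening $5,209.79; interest $703.23 → $5,913.02; payment $5,913.02; balance $0.00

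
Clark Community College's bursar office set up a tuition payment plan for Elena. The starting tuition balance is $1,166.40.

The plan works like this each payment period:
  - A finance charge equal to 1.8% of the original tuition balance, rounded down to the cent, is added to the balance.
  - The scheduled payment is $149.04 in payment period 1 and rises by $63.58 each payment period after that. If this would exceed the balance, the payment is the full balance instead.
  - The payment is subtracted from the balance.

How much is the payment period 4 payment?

$339.78

Payment period 1: opening $1,166.40; interest $20.99 → $1,187.39; payment $149.04; balance $1,038.35
Payment period 2: opening $1,038.35; interest $20.99 → $1,059.34; payment $212.62; balance $846.72
Payment period 3: opening $846.72; interest $20.99 → $867.71; payment $276.20; balance $591.51
Payment period 4: opening $591.51; interest $20.99 → $612.50; payment $339.78; balance $272.72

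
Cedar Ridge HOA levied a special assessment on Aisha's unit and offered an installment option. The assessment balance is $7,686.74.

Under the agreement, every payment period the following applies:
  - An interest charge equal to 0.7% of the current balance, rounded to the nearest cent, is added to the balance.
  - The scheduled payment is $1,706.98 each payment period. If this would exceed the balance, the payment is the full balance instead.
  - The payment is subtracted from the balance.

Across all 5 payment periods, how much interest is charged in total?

$152.50

Payment period 1: $7,686.74 +$53.81 interest = $7,740.55; pay $1,706.98 → $6,033.57
Payment period 2: $6,033.57 +$42.23 interest = $6,075.80; pay $1,706.98 → $4,368.82
Payment period 3: $4,368.82 +$30.58 interest = $4,399.40; pay $1,706.98 → $2,692.42
Payment period 4: $2,692.42 +$18.85 interest = $2,711.27; pay $1,706.98 → $1,004.29
Payment period 5: $1,004.29 +$7.03 interest = $1,011.32; pay $1,011.32 → $0.00
Total interest: $53.81 + $42.23 + $30.58 + $18.85 + $7.03 = $152.50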